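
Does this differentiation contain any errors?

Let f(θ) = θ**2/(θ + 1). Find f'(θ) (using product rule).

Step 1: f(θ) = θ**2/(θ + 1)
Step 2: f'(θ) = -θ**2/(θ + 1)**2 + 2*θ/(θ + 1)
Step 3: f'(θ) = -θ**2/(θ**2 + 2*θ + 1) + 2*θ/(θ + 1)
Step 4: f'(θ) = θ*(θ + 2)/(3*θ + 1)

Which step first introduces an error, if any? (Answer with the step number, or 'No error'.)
Step 4

Step 4 is incorrect due to a wrong exponent.
The step shows: θ*(θ + 2)/(3*θ + 1)
The correct value should be: θ*(θ + 2)/(θ**2 + 2*θ + 1)

Explanation: The exponent 2 on θ was incorrectly written as 1: the term θ*(θ + 2)/(θ**2 + 2*θ + 1) was incorrectly written as θ*(θ + 2)/(3*θ + 1)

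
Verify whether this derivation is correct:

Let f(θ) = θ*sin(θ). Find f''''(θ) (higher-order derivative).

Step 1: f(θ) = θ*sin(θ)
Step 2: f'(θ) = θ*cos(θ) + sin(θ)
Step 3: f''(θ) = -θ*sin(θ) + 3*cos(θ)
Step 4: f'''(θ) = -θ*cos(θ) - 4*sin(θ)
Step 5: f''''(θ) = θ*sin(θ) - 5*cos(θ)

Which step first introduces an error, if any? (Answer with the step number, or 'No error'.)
Step 3

Step 3 is incorrect due to a wrong coefficient.
The step shows: -θ*sin(θ) + 3*cos(θ)
The correct value should be: -θ*sin(θ) + 2*cos(θ)

Explanation: The coefficient 2 was incorrectly written as 3: the term 2*cos(θ) was incorrectly written as 3*cos(θ)
The later steps are derived from this incorrect expression, so the error originates in Step 3.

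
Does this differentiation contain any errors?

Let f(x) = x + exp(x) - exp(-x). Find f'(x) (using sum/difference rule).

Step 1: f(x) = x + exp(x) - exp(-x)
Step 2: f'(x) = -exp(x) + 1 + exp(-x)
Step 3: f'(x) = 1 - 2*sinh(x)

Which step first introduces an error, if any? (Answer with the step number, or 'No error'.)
Step 2

Step 2 is incorrect due to a sign flip.
The step shows: -exp(x) + 1 + exp(-x)
The correct value should be: exp(x) + 1 + exp(-x)

Explanation: The sign of one term was flipped: the term exp(x) was incorrectly written as -exp(x)
The later steps are derived from this incorrect expression, so the error originates in Step 2.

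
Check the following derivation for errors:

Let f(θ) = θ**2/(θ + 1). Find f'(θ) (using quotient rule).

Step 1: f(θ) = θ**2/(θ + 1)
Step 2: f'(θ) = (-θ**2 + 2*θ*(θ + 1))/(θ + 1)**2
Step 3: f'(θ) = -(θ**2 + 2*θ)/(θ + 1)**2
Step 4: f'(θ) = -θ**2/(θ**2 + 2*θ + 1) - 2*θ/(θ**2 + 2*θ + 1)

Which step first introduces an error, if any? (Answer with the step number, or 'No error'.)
Step 3

Step 3 is incorrect due to a sign flip.
The step shows: -(θ**2 + 2*θ)/(θ + 1)**2
The correct value should be: (θ**2 + 2*θ)/(θ + 1)**2

Explanation: The sign of the whole expression was flipped: the term (θ**2 + 2*θ)/(θ + 1)**2 was incorrectly written as -(θ**2 + 2*θ)/(θ + 1)**2
The later steps are derived from this incorrect expression, so the error originates in Step 3.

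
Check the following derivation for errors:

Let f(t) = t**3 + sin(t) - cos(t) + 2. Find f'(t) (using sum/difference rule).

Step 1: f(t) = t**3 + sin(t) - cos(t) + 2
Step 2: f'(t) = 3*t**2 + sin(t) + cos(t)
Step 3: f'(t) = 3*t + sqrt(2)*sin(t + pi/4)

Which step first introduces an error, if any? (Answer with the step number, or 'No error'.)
Step 3

Step 3 is incorrect due to a wrong exponent.
The step shows: 3*t + sqrt(2)*sin(t + pi/4)
The correct value should be: 3*t**2 + sqrt(2)*sin(t + pi/4)

Explanation: The exponent 2 on t was incorrectly written as 1: the term 3*t**2 was incorrectly written as 3*t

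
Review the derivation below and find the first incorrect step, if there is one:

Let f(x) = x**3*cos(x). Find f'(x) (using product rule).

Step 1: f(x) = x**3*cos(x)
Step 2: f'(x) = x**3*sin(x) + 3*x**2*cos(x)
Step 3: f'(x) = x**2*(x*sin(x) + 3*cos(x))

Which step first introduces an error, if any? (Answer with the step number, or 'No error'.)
Step 2

Step 2 is incorrect due to a sign flip.
The step shows: x**3*sin(x) + 3*x**2*cos(x)
The correct value should be: -x**3*sin(x) + 3*x**2*cos(x)

Explanation: The sign of one term was flipped: the term -x**3*sin(x) was incorrectly written as x**3*sin(x)
The later steps are derived from this incorrect expression, so the error originates in Step 2.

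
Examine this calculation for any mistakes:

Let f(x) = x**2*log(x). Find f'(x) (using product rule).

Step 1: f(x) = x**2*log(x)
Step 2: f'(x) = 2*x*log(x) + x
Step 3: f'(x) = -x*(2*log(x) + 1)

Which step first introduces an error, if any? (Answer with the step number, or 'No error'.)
Step 3

Step 3 is incorrect due to a sign flip.
The step shows: -x*(2*log(x) + 1)
The correct value should be: x*(2*log(x) + 1)

Explanation: The sign of the whole expression was flipped: the term x*(2*log(x) + 1) was incorrectly written as -x*(2*log(x) + 1)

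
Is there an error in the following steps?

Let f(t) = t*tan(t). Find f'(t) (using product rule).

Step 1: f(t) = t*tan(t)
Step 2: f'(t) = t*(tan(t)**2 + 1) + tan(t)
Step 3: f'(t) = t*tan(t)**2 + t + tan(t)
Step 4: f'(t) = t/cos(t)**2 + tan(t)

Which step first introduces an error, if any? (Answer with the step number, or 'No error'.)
No error

All steps in this derivation are correct.
The final answer f'(t) = t/cos(t)**2 + tan(t) is valid.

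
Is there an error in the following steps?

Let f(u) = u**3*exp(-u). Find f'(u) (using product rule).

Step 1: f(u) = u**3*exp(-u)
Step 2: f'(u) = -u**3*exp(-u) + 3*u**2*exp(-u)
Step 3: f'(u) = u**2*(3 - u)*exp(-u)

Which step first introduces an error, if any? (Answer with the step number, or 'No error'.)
No error

All steps in this derivation are correct.
The final answer f'(u) = u**2*(3 - u)*exp(-u) is valid.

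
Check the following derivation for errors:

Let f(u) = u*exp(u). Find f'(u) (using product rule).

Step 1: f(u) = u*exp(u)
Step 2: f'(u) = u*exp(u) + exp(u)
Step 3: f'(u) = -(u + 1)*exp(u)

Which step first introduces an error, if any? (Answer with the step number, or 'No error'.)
Step 3

Step 3 is incorrect due to a sign flip.
The step shows: -(u + 1)*exp(u)
The correct value should be: (u + 1)*exp(u)

Explanation: The sign of the whole expression was flipped: the term (u + 1)*exp(u) was incorrectly written as -(u + 1)*exp(u)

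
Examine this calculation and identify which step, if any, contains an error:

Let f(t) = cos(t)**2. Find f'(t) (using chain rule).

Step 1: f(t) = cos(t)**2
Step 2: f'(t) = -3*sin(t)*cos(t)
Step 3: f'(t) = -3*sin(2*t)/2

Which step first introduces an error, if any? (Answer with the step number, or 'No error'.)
Step 2

Step 2 is incorrect due to a wrong coefficient.
The step shows: -3*sin(t)*cos(t)
The correct value should be: -2*sin(t)*cos(t)

Explanation: The coefficient -2 was incorrectly written as -3: the term -2*sin(t)*cos(t) was incorrectly written as -3*sin(t)*cos(t)
The later steps are derived from this incorrect expression, so the error originates in Step 2.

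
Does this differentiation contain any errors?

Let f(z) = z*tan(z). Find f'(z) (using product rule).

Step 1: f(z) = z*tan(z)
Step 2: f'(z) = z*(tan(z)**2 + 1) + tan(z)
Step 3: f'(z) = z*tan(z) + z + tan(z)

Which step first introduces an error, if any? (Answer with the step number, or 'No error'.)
Step 3

Step 3 is incorrect due to a wrong exponent.
The step shows: z*tan(z) + z + tan(z)
The correct value should be: z*tan(z)**2 + z + tan(z)

Explanation: The exponent 2 on tan(z) was incorrectly written as 1: the term z*tan(z)**2 was incorrectly written as z*tan(z)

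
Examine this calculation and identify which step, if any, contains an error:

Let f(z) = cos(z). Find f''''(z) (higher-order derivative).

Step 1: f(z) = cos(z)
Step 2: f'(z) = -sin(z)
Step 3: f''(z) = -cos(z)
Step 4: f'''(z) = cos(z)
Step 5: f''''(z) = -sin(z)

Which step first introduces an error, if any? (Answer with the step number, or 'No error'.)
Step 4

Step 4 is incorrect due to a wrong trig function.
The step shows: cos(z)
The correct value should be: sin(z)

Explanation: sin(z) was incorrectly written as cos(z): the term sin(z) was incorrectly written as cos(z)
The later steps are derived from this incorrect expression, so the error originates in Step 4.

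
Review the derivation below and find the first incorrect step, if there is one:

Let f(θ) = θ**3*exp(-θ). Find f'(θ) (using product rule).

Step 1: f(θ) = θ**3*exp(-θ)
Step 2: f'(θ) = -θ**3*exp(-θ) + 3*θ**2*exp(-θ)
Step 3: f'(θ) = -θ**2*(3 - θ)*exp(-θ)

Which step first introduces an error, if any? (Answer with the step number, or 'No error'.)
Step 3

Step 3 is incorrect due to a sign flip.
The step shows: -θ**2*(3 - θ)*exp(-θ)
The correct value should be: θ**2*(3 - θ)*exp(-θ)

Explanation: The sign of the whole expression was flipped: the term θ**2*(3 - θ)*exp(-θ) was incorrectly written as -θ**2*(3 - θ)*exp(-θ)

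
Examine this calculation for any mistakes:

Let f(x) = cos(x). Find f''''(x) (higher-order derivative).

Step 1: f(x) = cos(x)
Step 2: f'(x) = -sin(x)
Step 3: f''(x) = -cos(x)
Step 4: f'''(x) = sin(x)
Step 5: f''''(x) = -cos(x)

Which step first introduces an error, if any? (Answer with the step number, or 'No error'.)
Step 5

Step 5 is incorrect due to a sign flip.
The step shows: -cos(x)
The correct value should be: cos(x)

Explanation: The sign of the whole expression was flipped: the term cos(x) was incorrectly written as -cos(x)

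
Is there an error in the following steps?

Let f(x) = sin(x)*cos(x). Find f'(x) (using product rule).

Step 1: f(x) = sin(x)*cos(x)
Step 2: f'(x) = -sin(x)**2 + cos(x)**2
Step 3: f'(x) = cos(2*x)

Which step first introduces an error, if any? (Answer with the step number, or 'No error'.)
No error

All steps in this derivation are correct.
The final answer f'(x) = cos(2*x) is valid.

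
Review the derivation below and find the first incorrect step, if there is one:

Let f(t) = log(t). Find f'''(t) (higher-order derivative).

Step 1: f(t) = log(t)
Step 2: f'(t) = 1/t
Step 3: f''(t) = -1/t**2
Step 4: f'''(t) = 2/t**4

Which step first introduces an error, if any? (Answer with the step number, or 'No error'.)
Step 4

Step 4 is incorrect due to a wrong exponent.
The step shows: 2/t**4
The correct value should be: 2/t**3

Explanation: The exponent -3 on t was incorrectly written as -4: the term 2/t**3 was incorrectly written as 2/t**4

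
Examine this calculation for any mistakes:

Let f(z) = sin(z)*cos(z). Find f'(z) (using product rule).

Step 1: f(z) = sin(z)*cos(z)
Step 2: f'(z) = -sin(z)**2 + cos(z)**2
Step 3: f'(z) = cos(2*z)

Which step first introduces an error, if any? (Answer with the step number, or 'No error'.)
No error

All steps in this derivation are correct.
The final answer f'(z) = cos(2*z) is valid.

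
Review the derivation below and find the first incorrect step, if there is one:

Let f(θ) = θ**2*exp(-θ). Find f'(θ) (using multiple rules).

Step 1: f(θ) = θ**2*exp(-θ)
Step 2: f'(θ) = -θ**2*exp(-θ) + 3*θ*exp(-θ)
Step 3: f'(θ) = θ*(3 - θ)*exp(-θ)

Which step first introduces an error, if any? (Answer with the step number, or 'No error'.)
Step 2

Step 2 is incorrect due to a wrong coefficient.
The step shows: -θ**2*exp(-θ) + 3*θ*exp(-θ)
The correct value should be: -θ**2*exp(-θ) + 2*θ*exp(-θ)

Explanation: The coefficient 2 was incorrectly written as 3: the term 2*θ*exp(-θ) was incorrectly written as 3*θ*exp(-θ)
The later steps are derived from this incorrect expression, so the error originates in Step 2.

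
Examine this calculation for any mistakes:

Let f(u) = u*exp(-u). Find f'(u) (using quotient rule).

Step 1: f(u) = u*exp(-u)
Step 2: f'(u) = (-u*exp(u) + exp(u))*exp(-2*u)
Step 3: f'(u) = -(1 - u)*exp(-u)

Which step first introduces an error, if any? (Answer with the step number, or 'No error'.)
Step 3

Step 3 is incorrect due to a sign flip.
The step shows: -(1 - u)*exp(-u)
The correct value should be: (1 - u)*exp(-u)

Explanation: The sign of the whole expression was flipped: the term (1 - u)*exp(-u) was incorrectly written as -(1 - u)*exp(-u)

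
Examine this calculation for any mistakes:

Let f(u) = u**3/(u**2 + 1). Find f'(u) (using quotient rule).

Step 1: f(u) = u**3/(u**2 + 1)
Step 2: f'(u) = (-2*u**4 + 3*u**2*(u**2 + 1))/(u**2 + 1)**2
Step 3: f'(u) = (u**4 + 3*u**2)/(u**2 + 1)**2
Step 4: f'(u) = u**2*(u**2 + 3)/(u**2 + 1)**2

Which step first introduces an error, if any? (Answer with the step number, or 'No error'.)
No error

All steps in this derivation are correct.
The final answer f'(u) = u**2*(u**2 + 3)/(u**2 + 1)**2 is valid.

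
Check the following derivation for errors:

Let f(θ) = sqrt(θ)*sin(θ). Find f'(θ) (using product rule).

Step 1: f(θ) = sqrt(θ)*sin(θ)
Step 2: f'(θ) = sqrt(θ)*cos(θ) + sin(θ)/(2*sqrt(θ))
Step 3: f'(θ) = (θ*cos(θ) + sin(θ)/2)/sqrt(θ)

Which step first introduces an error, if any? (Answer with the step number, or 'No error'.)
No error

All steps in this derivation are correct.
The final answer f'(θ) = (θ*cos(θ) + sin(θ)/2)/sqrt(θ) is valid.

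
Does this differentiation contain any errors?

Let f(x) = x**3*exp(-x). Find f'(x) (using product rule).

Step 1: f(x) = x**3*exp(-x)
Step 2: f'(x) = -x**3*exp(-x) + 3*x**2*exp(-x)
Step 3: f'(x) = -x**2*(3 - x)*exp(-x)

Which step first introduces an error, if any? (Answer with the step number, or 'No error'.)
Step 3

Step 3 is incorrect due to a sign flip.
The step shows: -x**2*(3 - x)*exp(-x)
The correct value should be: x**2*(3 - x)*exp(-x)

Explanation: The sign of the whole expression was flipped: the term x**2*(3 - x)*exp(-x) was incorrectly written as -x**2*(3 - x)*exp(-x)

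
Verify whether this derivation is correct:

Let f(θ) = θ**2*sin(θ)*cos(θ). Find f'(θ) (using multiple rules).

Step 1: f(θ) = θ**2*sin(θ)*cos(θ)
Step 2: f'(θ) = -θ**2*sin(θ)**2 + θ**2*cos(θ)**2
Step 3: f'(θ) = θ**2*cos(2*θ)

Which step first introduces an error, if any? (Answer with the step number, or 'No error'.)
Step 2

Step 2 is incorrect due to a dropped term.
The step shows: -θ**2*sin(θ)**2 + θ**2*cos(θ)**2
The correct value should be: -θ**2*sin(θ)**2 + θ**2*cos(θ)**2 + 2*θ*sin(θ)*cos(θ)

Explanation: A term was dropped: the term 2*θ*sin(θ)*cos(θ) was incorrectly omitted
The later steps are derived from this incorrect expression, so the error originates in Step 2.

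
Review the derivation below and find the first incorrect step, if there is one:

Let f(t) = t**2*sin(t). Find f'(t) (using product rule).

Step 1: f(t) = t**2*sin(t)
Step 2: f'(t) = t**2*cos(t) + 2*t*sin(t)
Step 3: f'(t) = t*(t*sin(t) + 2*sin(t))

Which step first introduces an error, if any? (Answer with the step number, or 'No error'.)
Step 3

Step 3 is incorrect due to a wrong trig function.
The step shows: t*(t*sin(t) + 2*sin(t))
The correct value should be: t*(t*cos(t) + 2*sin(t))

Explanation: cos(t) was incorrectly written as sin(t): the term t*(t*cos(t) + 2*sin(t)) was incorrectly written as t*(t*sin(t) + 2*sin(t))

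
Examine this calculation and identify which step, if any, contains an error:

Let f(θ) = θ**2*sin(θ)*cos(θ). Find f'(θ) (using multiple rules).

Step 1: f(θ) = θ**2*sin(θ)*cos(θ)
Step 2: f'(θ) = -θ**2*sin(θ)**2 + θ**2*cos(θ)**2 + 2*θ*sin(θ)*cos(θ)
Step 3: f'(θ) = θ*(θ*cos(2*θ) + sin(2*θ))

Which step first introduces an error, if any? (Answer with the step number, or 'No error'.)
No error

All steps in this derivation are correct.
The final answer f'(θ) = θ*(θ*cos(2*θ) + sin(2*θ)) is valid.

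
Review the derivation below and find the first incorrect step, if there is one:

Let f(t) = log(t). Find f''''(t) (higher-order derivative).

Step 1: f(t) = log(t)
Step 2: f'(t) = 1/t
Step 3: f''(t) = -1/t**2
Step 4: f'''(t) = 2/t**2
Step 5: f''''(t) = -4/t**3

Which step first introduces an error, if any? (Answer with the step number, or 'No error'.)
Step 4

Step 4 is incorrect due to a wrong exponent.
The step shows: 2/t**2
The correct value should be: 2/t**3

Explanation: The exponent -3 on t was incorrectly written as -2: the term 2/t**3 was incorrectly written as 2/t**2
The later steps are derived from this incorrect expression, so the error originates in Step 4.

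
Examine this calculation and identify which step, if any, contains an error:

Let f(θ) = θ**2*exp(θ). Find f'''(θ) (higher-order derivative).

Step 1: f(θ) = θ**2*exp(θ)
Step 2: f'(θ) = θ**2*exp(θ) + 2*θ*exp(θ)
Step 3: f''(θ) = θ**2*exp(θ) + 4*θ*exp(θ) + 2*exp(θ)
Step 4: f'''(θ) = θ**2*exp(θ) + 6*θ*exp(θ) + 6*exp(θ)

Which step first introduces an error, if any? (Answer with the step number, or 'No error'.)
No error

All steps in this derivation are correct.
The final answer f'''(θ) = θ**2*exp(θ) + 6*θ*exp(θ) + 6*exp(θ) is valid.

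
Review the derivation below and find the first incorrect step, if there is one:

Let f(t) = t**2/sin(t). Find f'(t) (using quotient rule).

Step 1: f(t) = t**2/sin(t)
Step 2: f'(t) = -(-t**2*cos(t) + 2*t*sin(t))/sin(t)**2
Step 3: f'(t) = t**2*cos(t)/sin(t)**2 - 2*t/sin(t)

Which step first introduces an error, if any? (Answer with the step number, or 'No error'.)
Step 2

Step 2 is incorrect due to a sign flip.
The step shows: -(-t**2*cos(t) + 2*t*sin(t))/sin(t)**2
The correct value should be: (-t**2*cos(t) + 2*t*sin(t))/sin(t)**2

Explanation: The sign of the whole expression was flipped: the term (-t**2*cos(t) + 2*t*sin(t))/sin(t)**2 was incorrectly written as -(-t**2*cos(t) + 2*t*sin(t))/sin(t)**2
The later steps are derived from this incorrect expression, so the error originates in Step 2.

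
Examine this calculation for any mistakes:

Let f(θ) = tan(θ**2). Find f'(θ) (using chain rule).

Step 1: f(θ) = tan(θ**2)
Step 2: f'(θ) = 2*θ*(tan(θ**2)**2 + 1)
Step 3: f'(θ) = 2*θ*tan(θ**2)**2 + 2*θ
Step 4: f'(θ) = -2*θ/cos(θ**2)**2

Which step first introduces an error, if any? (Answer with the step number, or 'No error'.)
Step 4

Step 4 is incorrect due to a sign flip.
The step shows: -2*θ/cos(θ**2)**2
The correct value should be: 2*θ/cos(θ**2)**2

Explanation: The sign of the whole expression was flipped: the term 2*θ/cos(θ**2)**2 was incorrectly written as -2*θ/cos(θ**2)**2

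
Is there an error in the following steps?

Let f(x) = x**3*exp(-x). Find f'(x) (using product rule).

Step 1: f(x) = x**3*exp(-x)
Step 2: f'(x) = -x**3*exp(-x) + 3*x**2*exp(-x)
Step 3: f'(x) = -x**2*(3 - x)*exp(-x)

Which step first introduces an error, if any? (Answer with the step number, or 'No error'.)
Step 3

Step 3 is incorrect due to a sign flip.
The step shows: -x**2*(3 - x)*exp(-x)
The correct value should be: x**2*(3 - x)*exp(-x)

Explanation: The sign of the whole expression was flipped: the term x**2*(3 - x)*exp(-x) was incorrectly written as -x**2*(3 - x)*exp(-x)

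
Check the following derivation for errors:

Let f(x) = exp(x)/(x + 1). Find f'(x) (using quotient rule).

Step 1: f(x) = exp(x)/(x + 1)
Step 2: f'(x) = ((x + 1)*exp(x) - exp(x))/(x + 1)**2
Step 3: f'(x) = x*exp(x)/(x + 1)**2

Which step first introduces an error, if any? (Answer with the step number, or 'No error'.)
No error

All steps in this derivation are correct.
The final answer f'(x) = x*exp(x)/(x + 1)**2 is valid.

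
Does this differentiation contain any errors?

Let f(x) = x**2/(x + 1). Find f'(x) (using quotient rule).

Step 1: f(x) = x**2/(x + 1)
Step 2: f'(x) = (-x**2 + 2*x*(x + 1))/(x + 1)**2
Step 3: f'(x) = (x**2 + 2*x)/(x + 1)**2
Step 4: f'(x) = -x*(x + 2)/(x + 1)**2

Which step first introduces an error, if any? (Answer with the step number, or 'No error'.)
Step 4

Step 4 is incorrect due to a sign flip.
The step shows: -x*(x + 2)/(x + 1)**2
The correct value should be: x*(x + 2)/(x + 1)**2

Explanation: The sign of the whole expression was flipped: the term x*(x + 2)/(x + 1)**2 was incorrectly written as -x*(x + 2)/(x + 1)**2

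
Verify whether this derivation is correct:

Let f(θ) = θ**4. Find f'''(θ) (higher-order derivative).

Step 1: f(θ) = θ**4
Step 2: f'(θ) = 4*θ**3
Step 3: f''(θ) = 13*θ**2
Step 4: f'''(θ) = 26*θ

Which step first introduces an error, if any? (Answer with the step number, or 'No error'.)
Step 3

Step 3 is incorrect due to a wrong coefficient.
The step shows: 13*θ**2
The correct value should be: 12*θ**2

Explanation: The coefficient 12 was incorrectly written as 13: the term 12*θ**2 was incorrectly written as 13*θ**2
The later steps are derived from this incorrect expression, so the error originates in Step 3.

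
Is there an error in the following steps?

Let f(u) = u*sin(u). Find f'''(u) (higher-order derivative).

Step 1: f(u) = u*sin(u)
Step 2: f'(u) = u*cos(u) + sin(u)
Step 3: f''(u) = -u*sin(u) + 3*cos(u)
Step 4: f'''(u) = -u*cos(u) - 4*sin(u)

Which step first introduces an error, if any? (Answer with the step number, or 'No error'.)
Step 3

Step 3 is incorrect due to a wrong coefficient.
The step shows: -u*sin(u) + 3*cos(u)
The correct value should be: -u*sin(u) + 2*cos(u)

Explanation: The coefficient 2 was incorrectly written as 3: the term 2*cos(u) was incorrectly written as 3*cos(u)
The later steps are derived from this incorrect expression, so the error originates in Step 3.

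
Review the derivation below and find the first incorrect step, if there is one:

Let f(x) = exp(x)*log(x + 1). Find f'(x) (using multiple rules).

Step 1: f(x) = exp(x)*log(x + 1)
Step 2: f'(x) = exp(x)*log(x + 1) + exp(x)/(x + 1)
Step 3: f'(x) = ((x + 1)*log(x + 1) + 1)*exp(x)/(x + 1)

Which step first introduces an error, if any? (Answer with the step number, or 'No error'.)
No error

All steps in this derivation are correct.
The final answer f'(x) = ((x + 1)*log(x + 1) + 1)*exp(x)/(x + 1) is valid.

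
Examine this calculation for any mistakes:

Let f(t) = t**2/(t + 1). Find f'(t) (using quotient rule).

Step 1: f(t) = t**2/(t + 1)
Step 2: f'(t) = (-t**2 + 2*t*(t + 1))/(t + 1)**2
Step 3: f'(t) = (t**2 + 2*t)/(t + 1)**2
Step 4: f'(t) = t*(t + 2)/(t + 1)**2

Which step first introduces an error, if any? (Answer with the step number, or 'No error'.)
No error

All steps in this derivation are correct.
The final answer f'(t) = t*(t + 2)/(t + 1)**2 is valid.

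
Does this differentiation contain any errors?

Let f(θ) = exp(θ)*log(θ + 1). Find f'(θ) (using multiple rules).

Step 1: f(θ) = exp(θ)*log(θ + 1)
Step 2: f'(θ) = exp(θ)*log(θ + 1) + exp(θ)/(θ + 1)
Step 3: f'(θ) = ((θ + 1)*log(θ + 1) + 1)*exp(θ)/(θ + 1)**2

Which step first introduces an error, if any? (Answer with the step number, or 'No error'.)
Step 3

Step 3 is incorrect due to a wrong exponent.
The step shows: ((θ + 1)*log(θ + 1) + 1)*exp(θ)/(θ + 1)**2
The correct value should be: ((θ + 1)*log(θ + 1) + 1)*exp(θ)/(θ + 1)

Explanation: The exponent -1 on θ + 1 was incorrectly written as -2: the term ((θ + 1)*log(θ + 1) + 1)*exp(θ)/(θ + 1) was incorrectly written as ((θ + 1)*log(θ + 1) + 1)*exp(θ)/(θ + 1)**2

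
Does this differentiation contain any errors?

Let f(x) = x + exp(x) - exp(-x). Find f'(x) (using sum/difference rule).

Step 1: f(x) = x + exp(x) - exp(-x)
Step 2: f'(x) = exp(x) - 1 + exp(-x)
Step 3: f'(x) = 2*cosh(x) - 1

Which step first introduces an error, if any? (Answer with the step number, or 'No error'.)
Step 2

Step 2 is incorrect due to a sign flip.
The step shows: exp(x) - 1 + exp(-x)
The correct value should be: exp(x) + 1 + exp(-x)

Explanation: The sign of one term was flipped: the term 1 was incorrectly written as -1
The later steps are derived from this incorrect expression, so the error originates in Step 2.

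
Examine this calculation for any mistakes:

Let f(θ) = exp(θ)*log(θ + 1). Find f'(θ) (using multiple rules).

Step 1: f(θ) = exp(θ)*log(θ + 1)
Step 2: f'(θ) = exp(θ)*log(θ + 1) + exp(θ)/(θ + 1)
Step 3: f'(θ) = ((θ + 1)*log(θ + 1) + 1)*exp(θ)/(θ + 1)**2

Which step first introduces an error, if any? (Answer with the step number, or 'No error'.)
Step 3

Step 3 is incorrect due to a wrong exponent.
The step shows: ((θ + 1)*log(θ + 1) + 1)*exp(θ)/(θ + 1)**2
The correct value should be: ((θ + 1)*log(θ + 1) + 1)*exp(θ)/(θ + 1)

Explanation: The exponent -1 on θ + 1 was incorrectly written as -2: the term ((θ + 1)*log(θ + 1) + 1)*exp(θ)/(θ + 1) was incorrectly written as ((θ + 1)*log(θ + 1) + 1)*exp(θ)/(θ + 1)**2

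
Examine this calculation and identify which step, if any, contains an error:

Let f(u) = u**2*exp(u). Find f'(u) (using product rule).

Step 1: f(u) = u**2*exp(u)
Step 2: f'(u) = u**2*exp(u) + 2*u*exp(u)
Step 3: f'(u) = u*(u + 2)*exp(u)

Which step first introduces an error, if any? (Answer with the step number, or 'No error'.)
No error

All steps in this derivation are correct.
The final answer f'(u) = u*(u + 2)*exp(u) is valid.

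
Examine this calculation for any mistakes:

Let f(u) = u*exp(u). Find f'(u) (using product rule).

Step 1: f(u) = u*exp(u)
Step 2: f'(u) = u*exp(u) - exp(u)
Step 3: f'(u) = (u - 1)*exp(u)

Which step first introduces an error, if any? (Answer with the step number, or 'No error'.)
Step 2

Step 2 is incorrect due to a sign flip.
The step shows: u*exp(u) - exp(u)
The correct value should be: u*exp(u) + exp(u)

Explanation: The sign of one term was flipped: the term exp(u) was incorrectly written as -exp(u)
The later steps are derived from this incorrect expression, so the error originates in Step 2.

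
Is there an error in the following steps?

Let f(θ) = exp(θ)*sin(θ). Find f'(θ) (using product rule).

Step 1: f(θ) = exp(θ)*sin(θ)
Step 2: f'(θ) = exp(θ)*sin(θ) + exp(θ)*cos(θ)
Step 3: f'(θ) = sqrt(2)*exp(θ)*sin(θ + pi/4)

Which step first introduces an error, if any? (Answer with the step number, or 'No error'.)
No error

All steps in this derivation are correct.
The final answer f'(θ) = sqrt(2)*exp(θ)*sin(θ + pi/4) is valid.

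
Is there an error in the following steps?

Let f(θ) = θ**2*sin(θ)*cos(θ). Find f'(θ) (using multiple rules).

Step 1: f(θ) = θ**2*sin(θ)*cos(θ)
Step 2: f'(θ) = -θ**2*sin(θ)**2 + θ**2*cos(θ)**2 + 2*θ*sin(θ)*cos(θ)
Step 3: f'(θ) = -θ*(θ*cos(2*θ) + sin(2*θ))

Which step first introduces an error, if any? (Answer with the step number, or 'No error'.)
Step 3

Step 3 is incorrect due to a sign flip.
The step shows: -θ*(θ*cos(2*θ) + sin(2*θ))
The correct value should be: θ*(θ*cos(2*θ) + sin(2*θ))

Explanation: The sign of the whole expression was flipped: the term θ*(θ*cos(2*θ) + sin(2*θ)) was incorrectly written as -θ*(θ*cos(2*θ) + sin(2*θ))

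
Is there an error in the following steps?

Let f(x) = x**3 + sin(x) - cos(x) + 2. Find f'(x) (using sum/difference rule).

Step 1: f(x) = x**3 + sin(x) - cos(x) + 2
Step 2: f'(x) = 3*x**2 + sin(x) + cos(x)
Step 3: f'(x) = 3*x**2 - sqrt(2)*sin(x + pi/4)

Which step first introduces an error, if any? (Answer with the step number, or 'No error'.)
Step 3

Step 3 is incorrect due to a sign flip.
The step shows: 3*x**2 - sqrt(2)*sin(x + pi/4)
The correct value should be: 3*x**2 + sqrt(2)*sin(x + pi/4)

Explanation: The sign of one term was flipped: the term sqrt(2)*sin(x + pi/4) was incorrectly written as -sqrt(2)*sin(x + pi/4)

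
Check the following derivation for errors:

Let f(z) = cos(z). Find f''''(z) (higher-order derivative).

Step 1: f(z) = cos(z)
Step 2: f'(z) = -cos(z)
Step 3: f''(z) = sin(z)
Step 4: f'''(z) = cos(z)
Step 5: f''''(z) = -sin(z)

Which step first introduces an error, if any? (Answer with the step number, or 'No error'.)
Step 2

Step 2 is incorrect due to a wrong trig function.
The step shows: -cos(z)
The correct value should be: -sin(z)

Explanation: sin(z) was incorrectly written as cos(z): the term -sin(z) was incorrectly written as -cos(z)
The later steps are derived from this incorrect expression, so the error originates in Step 2.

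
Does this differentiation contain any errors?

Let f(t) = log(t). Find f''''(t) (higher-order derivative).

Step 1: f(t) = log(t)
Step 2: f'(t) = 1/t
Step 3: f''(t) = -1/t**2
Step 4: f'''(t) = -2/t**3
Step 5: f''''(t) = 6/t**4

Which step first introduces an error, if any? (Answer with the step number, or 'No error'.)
Step 4

Step 4 is incorrect due to a sign flip.
The step shows: -2/t**3
The correct value should be: 2/t**3

Explanation: The sign of the whole expression was flipped: the term 2/t**3 was incorrectly written as -2/t**3
The later steps are derived from this incorrect expression, so the error originates in Step 4.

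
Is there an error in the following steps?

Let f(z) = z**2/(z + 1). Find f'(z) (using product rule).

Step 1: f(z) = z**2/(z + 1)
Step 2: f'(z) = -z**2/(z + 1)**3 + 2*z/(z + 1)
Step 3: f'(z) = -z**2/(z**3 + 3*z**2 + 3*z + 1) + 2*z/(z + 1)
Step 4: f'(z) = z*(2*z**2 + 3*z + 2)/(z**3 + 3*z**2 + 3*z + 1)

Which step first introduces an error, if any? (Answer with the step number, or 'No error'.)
Step 2

Step 2 is incorrect due to a wrong exponent.
The step shows: -z**2/(z + 1)**3 + 2*z/(z + 1)
The correct value should be: -z**2/(z + 1)**2 + 2*z/(z + 1)

Explanation: The exponent -2 on z + 1 was incorrectly written as -3: the term -z**2/(z + 1)**2 was incorrectly written as -z**2/(z + 1)**3
The later steps are derived from this incorrect expression, so the error originates in Step 2.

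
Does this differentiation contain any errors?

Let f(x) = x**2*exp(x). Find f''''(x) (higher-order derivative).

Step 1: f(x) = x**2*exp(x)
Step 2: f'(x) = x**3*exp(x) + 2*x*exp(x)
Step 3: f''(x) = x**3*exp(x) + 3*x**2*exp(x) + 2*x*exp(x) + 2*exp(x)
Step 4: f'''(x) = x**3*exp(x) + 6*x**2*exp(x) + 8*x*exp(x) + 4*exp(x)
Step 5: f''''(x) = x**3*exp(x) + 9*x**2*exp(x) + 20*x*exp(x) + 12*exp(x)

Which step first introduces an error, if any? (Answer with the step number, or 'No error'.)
Step 2

Step 2 is incorrect due to a wrong exponent.
The step shows: x**3*exp(x) + 2*x*exp(x)
The correct value should be: x**2*exp(x) + 2*x*exp(x)

Explanation: The exponent 2 on x was incorrectly written as 3: the term x**2*exp(x) was incorrectly written as x**3*exp(x)
The later steps are derived from this incorrect expression, so the error originates in Step 2.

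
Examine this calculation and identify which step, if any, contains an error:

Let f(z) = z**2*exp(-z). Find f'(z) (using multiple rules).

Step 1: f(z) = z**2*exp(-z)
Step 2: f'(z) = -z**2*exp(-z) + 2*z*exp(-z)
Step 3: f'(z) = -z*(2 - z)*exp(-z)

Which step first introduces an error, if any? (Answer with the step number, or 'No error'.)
Step 3

Step 3 is incorrect due to a sign flip.
The step shows: -z*(2 - z)*exp(-z)
The correct value should be: z*(2 - z)*exp(-z)

Explanation: The sign of the whole expression was flipped: the term z*(2 - z)*exp(-z) was incorrectly written as -z*(2 - z)*exp(-z)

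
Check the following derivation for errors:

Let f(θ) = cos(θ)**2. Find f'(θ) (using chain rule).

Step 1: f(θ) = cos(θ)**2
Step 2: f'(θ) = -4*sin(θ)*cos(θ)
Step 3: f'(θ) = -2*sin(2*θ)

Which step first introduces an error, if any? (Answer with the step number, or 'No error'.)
Step 2

Step 2 is incorrect due to a wrong coefficient.
The step shows: -4*sin(θ)*cos(θ)
The correct value should be: -2*sin(θ)*cos(θ)

Explanation: The coefficient -2 was incorrectly written as -4: the term -2*sin(θ)*cos(θ) was incorrectly written as -4*sin(θ)*cos(θ)
The later steps are derived from this incorrect expression, so the error originates in Step 2.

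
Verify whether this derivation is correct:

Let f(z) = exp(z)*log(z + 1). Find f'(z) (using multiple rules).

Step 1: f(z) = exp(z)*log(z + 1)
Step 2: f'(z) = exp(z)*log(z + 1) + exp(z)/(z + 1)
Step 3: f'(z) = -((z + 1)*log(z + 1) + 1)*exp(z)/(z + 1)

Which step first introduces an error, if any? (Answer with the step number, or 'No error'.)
Step 3

Step 3 is incorrect due to a sign flip.
The step shows: -((z + 1)*log(z + 1) + 1)*exp(z)/(z + 1)
The correct value should be: ((z + 1)*log(z + 1) + 1)*exp(z)/(z + 1)

Explanation: The sign of the whole expression was flipped: the term ((z + 1)*log(z + 1) + 1)*exp(z)/(z + 1) was incorrectly written as -((z + 1)*log(z + 1) + 1)*exp(z)/(z + 1)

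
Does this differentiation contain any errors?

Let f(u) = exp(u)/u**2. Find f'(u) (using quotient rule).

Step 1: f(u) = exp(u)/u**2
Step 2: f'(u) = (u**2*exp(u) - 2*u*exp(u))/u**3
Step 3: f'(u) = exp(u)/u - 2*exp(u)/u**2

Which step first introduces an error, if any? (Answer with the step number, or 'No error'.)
Step 2

Step 2 is incorrect due to a wrong exponent.
The step shows: (u**2*exp(u) - 2*u*exp(u))/u**3
The correct value should be: (u**2*exp(u) - 2*u*exp(u))/u**4

Explanation: The exponent -4 on u was incorrectly written as -3: the term (u**2*exp(u) - 2*u*exp(u))/u**4 was incorrectly written as (u**2*exp(u) - 2*u*exp(u))/u**3
The later steps are derived from this incorrect expression, so the error originates in Step 2.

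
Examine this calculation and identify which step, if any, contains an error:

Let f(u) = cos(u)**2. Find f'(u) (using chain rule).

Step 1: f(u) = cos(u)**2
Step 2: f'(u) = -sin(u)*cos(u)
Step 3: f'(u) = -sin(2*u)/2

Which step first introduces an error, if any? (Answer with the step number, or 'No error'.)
Step 2

Step 2 is incorrect due to a wrong coefficient.
The step shows: -sin(u)*cos(u)
The correct value should be: -2*sin(u)*cos(u)

Explanation: The coefficient -2 was incorrectly written as -1: the term -2*sin(u)*cos(u) was incorrectly written as -sin(u)*cos(u)
The later steps are derived from this incorrect expression, so the error originates in Step 2.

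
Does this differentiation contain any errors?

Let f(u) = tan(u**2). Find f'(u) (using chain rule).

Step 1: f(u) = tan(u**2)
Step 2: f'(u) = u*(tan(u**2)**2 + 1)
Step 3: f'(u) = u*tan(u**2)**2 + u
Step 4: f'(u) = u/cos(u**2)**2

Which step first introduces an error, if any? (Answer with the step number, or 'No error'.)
Step 2

Step 2 is incorrect due to a wrong coefficient.
The step shows: u*(tan(u**2)**2 + 1)
The correct value should be: 2*u*(tan(u**2)**2 + 1)

Explanation: The coefficient 2 was incorrectly written as 1: the term 2*u*(tan(u**2)**2 + 1) was incorrectly written as u*(tan(u**2)**2 + 1)
The later steps are derived from this incorrect expression, so the error originates in Step 2.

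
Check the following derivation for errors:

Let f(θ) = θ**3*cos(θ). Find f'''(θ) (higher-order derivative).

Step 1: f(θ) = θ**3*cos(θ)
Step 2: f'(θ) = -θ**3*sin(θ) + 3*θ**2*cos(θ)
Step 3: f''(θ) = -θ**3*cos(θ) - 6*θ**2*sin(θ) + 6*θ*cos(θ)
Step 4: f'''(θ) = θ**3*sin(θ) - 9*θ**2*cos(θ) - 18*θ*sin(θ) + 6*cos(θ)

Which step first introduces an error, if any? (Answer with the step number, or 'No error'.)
No error

All steps in this derivation are correct.
The final answer f'''(θ) = θ**3*sin(θ) - 9*θ**2*cos(θ) - 18*θ*sin(θ) + 6*cos(θ) is valid.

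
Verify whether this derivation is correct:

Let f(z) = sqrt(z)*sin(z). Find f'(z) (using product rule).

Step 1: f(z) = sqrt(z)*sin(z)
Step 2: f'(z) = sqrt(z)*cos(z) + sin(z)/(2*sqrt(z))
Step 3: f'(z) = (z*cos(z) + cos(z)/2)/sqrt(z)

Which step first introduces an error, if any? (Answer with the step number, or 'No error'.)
Step 3

Step 3 is incorrect due to a wrong trig function.
The step shows: (z*cos(z) + cos(z)/2)/sqrt(z)
The correct value should be: (z*cos(z) + sin(z)/2)/sqrt(z)

Explanation: sin(z) was incorrectly written as cos(z): the term (z*cos(z) + sin(z)/2)/sqrt(z) was incorrectly written as (z*cos(z) + cos(z)/2)/sqrt(z)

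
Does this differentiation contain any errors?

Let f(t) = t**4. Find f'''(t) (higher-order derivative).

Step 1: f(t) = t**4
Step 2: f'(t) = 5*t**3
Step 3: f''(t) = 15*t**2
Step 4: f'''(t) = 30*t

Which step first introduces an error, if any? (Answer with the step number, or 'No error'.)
Step 2

Step 2 is incorrect due to a wrong coefficient.
The step shows: 5*t**3
The correct value should be: 4*t**3

Explanation: The coefficient 4 was incorrectly written as 5: the term 4*t**3 was incorrectly written as 5*t**3
The later steps are derived from this incorrect expression, so the error originates in Step 2.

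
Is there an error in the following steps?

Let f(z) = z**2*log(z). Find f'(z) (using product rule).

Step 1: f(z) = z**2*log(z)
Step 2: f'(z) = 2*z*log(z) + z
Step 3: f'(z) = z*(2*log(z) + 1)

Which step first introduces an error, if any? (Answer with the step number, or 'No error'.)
No error

All steps in this derivation are correct.
The final answer f'(z) = z*(2*log(z) + 1) is valid.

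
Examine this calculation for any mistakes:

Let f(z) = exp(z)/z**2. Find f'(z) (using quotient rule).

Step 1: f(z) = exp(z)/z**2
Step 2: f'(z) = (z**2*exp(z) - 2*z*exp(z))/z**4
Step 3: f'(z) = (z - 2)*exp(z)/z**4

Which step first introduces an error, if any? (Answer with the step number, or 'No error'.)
Step 3

Step 3 is incorrect due to a wrong exponent.
The step shows: (z - 2)*exp(z)/z**4
The correct value should be: (z - 2)*exp(z)/z**3

Explanation: The exponent -3 on z was incorrectly written as -4: the term (z - 2)*exp(z)/z**3 was incorrectly written as (z - 2)*exp(z)/z**4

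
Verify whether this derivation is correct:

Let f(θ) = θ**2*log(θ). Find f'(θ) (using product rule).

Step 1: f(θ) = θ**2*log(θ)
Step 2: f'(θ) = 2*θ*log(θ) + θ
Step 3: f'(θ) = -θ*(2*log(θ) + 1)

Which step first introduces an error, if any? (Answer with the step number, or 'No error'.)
Step 3

Step 3 is incorrect due to a sign flip.
The step shows: -θ*(2*log(θ) + 1)
The correct value should be: θ*(2*log(θ) + 1)

Explanation: The sign of the whole expression was flipped: the term θ*(2*log(θ) + 1) was incorrectly written as -θ*(2*log(θ) + 1)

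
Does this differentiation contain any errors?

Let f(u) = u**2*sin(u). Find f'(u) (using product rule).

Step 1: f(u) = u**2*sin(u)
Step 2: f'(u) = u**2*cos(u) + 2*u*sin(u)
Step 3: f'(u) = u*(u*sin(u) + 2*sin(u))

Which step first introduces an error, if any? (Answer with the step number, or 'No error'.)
Step 3

Step 3 is incorrect due to a wrong trig function.
The step shows: u*(u*sin(u) + 2*sin(u))
The correct value should be: u*(u*cos(u) + 2*sin(u))

Explanation: cos(u) was incorrectly written as sin(u): the term u*(u*cos(u) + 2*sin(u)) was incorrectly written as u*(u*sin(u) + 2*sin(u))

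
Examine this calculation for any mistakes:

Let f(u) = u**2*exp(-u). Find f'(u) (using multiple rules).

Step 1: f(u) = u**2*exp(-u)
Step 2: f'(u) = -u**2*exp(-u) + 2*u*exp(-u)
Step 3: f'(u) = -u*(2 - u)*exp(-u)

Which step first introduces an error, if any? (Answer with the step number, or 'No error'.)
Step 3

Step 3 is incorrect due to a sign flip.
The step shows: -u*(2 - u)*exp(-u)
The correct value should be: u*(2 - u)*exp(-u)

Explanation: The sign of the whole expression was flipped: the term u*(2 - u)*exp(-u) was incorrectly written as -u*(2 - u)*exp(-u)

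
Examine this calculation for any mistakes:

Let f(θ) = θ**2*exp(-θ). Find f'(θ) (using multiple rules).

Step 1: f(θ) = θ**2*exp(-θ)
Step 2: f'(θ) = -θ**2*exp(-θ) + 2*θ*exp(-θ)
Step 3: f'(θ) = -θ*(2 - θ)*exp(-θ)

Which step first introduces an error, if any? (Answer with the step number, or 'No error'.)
Step 3

Step 3 is incorrect due to a sign flip.
The step shows: -θ*(2 - θ)*exp(-θ)
The correct value should be: θ*(2 - θ)*exp(-θ)

Explanation: The sign of the whole expression was flipped: the term θ*(2 - θ)*exp(-θ) was incorrectly written as -θ*(2 - θ)*exp(-θ)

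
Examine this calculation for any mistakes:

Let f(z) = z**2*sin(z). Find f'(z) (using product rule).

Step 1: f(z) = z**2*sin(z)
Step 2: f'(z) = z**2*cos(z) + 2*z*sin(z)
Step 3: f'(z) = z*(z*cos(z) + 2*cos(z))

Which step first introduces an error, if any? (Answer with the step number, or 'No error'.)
Step 3

Step 3 is incorrect due to a wrong trig function.
The step shows: z*(z*cos(z) + 2*cos(z))
The correct value should be: z*(z*cos(z) + 2*sin(z))

Explanation: sin(z) was incorrectly written as cos(z): the term z*(z*cos(z) + 2*sin(z)) was incorrectly written as z*(z*cos(z) + 2*cos(z))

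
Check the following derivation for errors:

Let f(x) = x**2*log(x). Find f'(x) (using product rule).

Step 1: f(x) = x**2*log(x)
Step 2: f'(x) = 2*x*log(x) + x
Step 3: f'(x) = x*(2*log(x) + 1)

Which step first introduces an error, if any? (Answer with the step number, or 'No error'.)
No error

All steps in this derivation are correct.
The final answer f'(x) = x*(2*log(x) + 1) is valid.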